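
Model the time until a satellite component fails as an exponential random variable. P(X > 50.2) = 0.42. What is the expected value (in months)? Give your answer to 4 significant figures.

e^(−λ·50.2) = 0.42 ⇒ λ = −ln(0.42)/50.2 = 0.0172809.
Mean = 1/λ = 57.8674 months.

57.87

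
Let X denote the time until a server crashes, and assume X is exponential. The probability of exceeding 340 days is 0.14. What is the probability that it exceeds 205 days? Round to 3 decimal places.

0.306

e^(−λ·340) = 0.14 ⇒ λ = −ln(0.14)/340 = 0.00578268.
P(X > 205) = e^(−0.00578268·205) = e^(−1.1855) ≈ 0.306.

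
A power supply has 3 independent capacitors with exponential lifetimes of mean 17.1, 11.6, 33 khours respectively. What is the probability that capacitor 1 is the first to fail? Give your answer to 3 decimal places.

Rates: λ_i = 1/mean_i → 0.0584795, 0.0862069, 0.030303; Σλ = 0.174989.
P(capacitor 1 first) = λ_1/Σλ = 0.0584795/0.174989 ≈ 0.334.

0.334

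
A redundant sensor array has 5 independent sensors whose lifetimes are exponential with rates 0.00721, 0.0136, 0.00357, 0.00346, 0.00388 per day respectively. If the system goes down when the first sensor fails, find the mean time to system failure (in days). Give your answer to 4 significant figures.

The time to first failure is exponential with rate Σλ = 0.00721 + 0.0136 + 0.00357 + 0.00346 + 0.00388 = 0.03172.
E[min] = 1/Σλ = 1/0.03172 = 31.5259 days.

31.53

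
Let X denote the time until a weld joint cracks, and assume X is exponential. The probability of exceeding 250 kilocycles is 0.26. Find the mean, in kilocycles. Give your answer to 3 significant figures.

e^(−λ·250) = 0.26 ⇒ λ = −ln(0.26)/250 = 0.00538829.
Mean = 1/λ = 185.587 kilocycles.

186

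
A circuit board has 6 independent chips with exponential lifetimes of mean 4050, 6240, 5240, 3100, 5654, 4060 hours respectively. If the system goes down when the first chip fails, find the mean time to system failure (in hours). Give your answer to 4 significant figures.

The first failure time is exponential with rate Σλ_i = 1/4050 + 1/6240 + 1/5240 + 1/3100 + 1/5654 + 1/4060 = 0.00134376 per hour.
E[min] = 1/Σλ = 1/0.00134376 = 744.18 hours.

744.2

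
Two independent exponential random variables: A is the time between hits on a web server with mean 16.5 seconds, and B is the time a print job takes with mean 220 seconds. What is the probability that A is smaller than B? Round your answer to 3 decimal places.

0.930

λ_1 = 1/16.5 = 0.0606061, λ_2 = 1/220 = 0.00454545.
For independent exponentials, P(A < B) = λ_1/(λ_1+λ_2) = 0.0606061/0.0651515 ≈ 0.930.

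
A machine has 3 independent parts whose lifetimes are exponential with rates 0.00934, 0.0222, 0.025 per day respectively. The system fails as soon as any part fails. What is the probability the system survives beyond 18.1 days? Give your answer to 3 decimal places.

The time to first failure is exponential with rate Σλ = 0.00934 + 0.0222 + 0.025 = 0.05654.
P(min > 18.1) = e^(−0.05654·18.1) = e^(−1.0234) ≈ 0.359.

0.359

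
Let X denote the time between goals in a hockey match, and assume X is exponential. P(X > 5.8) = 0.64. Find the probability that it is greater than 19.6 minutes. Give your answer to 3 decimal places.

e^(−λ·5.8) = 0.64 ⇒ λ = −ln(0.64)/5.8 = 0.0769461.
P(X > 19.6) = e^(−0.0769461·19.6) = e^(−1.5081) ≈ 0.221.

0.221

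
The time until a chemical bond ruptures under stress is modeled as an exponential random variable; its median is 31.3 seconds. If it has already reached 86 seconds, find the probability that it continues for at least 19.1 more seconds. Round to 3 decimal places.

For an exponential, median = ln(2)/λ, so λ = ln 2 / 31.3 = 0.0221453 per second.
By the memoryless property, P(X > 86+19.1 | X > 86) = P(X > 19.1).
P(X > 19.1) = e^(−0.42297) ≈ 0.655.

0.655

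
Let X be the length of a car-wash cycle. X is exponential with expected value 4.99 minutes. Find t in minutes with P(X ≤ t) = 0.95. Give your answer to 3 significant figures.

The rate is λ = 1/4.99 = 0.200401 per minute.
Set 1 − e^(−λt) = 0.95, so t = −ln(0.05)/λ = 2.9957/0.200401 ≈ 14.9487 minutes.

14.9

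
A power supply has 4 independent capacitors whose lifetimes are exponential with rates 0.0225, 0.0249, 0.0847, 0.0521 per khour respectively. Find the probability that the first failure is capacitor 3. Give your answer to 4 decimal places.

The time to first failure is exponential with rate Σλ = 0.0225 + 0.0249 + 0.0847 + 0.0521 = 0.1842.
P(capacitor 3 first) = λ_3/Σλ = 0.0847/0.1842 ≈ 0.4598.

0.4598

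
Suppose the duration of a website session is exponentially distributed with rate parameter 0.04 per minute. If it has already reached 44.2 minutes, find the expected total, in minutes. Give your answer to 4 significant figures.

69.20

By memorylessness, E[X | X > 44.2] = 44.2 + 1/λ = 44.2 + 25 = 69.2 minutes.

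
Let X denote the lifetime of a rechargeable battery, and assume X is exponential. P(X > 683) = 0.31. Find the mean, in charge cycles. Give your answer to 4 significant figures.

583.2

e^(−λ·683) = 0.31 ⇒ λ = −ln(0.31)/683 = 0.00171476.
Mean = 1/λ = 583.171 charge cycles.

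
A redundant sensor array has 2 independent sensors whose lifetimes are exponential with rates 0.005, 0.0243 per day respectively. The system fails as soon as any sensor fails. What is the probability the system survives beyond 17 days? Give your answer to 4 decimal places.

The time to first failure is exponential with rate Σλ = 0.005 + 0.0243 = 0.0293.
P(min > 17) = e^(−0.0293·17) = e^(−0.4981) ≈ 0.6077.

0.6077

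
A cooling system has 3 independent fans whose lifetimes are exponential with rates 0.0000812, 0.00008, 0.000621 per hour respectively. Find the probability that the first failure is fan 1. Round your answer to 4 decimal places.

0.1038

The time to first failure is exponential with rate Σλ = 0.0000812 + 0.00008 + 0.000621 = 0.0007822.
P(fan 1 first) = λ_1/Σλ = 0.0000812/0.0007822 ≈ 0.1038.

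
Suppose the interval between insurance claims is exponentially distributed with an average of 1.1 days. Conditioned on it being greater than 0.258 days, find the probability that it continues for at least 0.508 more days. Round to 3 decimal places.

0.630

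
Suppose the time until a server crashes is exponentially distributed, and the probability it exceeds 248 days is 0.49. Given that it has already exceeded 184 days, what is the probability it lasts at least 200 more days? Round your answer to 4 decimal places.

From e^(−λ·248) = 0.49, λ = −ln(0.49)/248 = 0.00287641.
Memoryless: P(X > 184+200 | X > 184) = P(X > 200) = e^(−0.00287641·200) ≈ 0.5625.

0.5625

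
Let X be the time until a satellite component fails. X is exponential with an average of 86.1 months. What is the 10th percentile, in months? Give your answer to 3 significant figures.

The rate is λ = 1/86.1 = 0.0116144 per month.
Set 1 − e^(−λt) = 0.1, so t = −ln(0.9)/λ = 0.10536/0.0116144 ≈ 9.07154 months.

9.07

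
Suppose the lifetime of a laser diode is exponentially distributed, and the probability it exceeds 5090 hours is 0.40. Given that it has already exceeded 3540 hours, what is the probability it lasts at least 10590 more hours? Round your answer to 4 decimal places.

From e^(−λ·5090) = 0.40, λ = −ln(0.40)/5090 = 0.000180018.
Memoryless: P(X > 3540+10590 | X > 3540) = P(X > 10590) = e^(−0.000180018·10590) ≈ 0.1486.

0.1486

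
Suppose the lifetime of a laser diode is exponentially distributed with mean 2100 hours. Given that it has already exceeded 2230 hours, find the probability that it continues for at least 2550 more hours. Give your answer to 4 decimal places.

The rate is λ = 1/2100 = 0.00047619 per hour.
P(X > s+t | X > s) = e^(−λ(s+t))/e^(−λs) = e^(−λt), independent of s = 2230.
P(X > 2550) = e^(−1.2143) ≈ 0.2969.

0.2969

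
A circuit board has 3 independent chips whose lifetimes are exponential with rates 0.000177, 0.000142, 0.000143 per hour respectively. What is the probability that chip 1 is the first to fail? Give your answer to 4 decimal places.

0.3831

The time to first failure is exponential with rate Σλ = 0.000177 + 0.000142 + 0.000143 = 0.000462.
P(chip 1 first) = λ_1/Σλ = 0.000177/0.000462 ≈ 0.3831.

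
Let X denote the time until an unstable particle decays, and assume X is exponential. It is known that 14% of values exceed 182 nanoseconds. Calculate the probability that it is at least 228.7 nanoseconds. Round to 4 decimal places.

0.0845

e^(−λ·182) = 0.14 ⇒ λ = −ln(0.14)/182 = 0.0108028.
P(X > 228.7) = e^(−0.0108028·228.7) = e^(−2.4706) ≈ 0.0845.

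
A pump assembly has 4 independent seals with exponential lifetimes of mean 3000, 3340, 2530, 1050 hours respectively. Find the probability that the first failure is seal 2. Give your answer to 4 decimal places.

0.1512

Rates: λ_i = 1/mean_i → 0.000333333, 0.000299401, 0.000395257, 0.000952381; Σλ = 0.00198037.
P(seal 2 first) = λ_2/Σλ = 0.000299401/0.00198037 ≈ 0.1512.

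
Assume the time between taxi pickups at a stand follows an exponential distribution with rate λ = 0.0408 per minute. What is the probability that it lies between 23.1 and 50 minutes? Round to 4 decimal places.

P(23.1 < X < 50) = e^(−λ·23.1) − e^(−λ·50) = 0.38966 − 0.13003 ≈ 0.2596.

0.2596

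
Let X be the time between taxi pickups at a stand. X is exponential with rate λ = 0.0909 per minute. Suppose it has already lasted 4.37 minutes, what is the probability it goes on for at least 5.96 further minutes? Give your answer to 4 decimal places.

The exponential is memoryless, so the remaining time is again Exp(λ): the condition X > 4.37 is irrelevant.
P(X > 5.96) = e^(−0.54176) ≈ 0.5817.

0.5817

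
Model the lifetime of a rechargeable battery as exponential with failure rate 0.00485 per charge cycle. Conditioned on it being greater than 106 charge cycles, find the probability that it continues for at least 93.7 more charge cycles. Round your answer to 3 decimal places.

By the memoryless property, P(X > 106+93.7 | X > 106) = P(X > 93.7).
P(X > 93.7) = e^(−0.45445) ≈ 0.635.

0.635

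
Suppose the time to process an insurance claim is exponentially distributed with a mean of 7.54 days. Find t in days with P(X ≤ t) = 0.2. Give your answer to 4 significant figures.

The rate is λ = 1/7.54 = 0.132626 per day.
Set 1 − e^(−λt) = 0.2, so t = −ln(0.8)/λ = 0.22314/0.132626 ≈ 1.6825 days.

1.683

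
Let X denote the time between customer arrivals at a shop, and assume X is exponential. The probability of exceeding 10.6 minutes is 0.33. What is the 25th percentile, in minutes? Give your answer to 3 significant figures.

e^(−λ·10.6) = 0.33 ⇒ λ = −ln(0.33)/10.6 = 0.104591.
25th percentile: 1 − e^(−λt) = 0.25, t = −ln(0.75)/λ = 2.75055 minutes.

2.75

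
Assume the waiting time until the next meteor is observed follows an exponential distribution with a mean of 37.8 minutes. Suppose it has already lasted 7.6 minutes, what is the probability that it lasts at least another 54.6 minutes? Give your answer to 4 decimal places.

The rate is λ = 1/37.8 = 0.026455 per minute.
P(X > s+t | X > s) = e^(−λ(s+t))/e^(−λs) = e^(−λt), independent of s = 7.6.
P(X > 54.6) = e^(−1.4444) ≈ 0.2359.

0.2359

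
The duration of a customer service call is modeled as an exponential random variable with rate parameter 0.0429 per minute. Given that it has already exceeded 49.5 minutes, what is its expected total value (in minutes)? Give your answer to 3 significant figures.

By memorylessness, E[X | X > 49.5] = 49.5 + 1/λ = 49.5 + 23.31 = 72.81 minutes.

72.8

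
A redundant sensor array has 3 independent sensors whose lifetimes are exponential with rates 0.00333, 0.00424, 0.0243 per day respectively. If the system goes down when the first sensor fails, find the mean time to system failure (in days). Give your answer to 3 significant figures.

The time to first failure is exponential with rate Σλ = 0.00333 + 0.00424 + 0.0243 = 0.03187.
E[min] = 1/Σλ = 1/0.03187 = 31.3775 days.

31.4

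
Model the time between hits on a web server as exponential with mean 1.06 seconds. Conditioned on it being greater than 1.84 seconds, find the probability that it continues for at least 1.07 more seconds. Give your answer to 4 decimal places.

The rate is λ = 1/1.06 = 0.943396 per second.
The exponential is memoryless, so the remaining time is again Exp(λ): the condition X > 1.84 is irrelevant.
P(X > 1.07) = e^(−1.0094) ≈ 0.3644.

0.3644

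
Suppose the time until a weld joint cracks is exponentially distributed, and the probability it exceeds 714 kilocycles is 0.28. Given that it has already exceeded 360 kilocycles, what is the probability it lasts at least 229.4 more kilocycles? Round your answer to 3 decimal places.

0.664

From e^(−λ·714) = 0.28, λ = −ln(0.28)/714 = 0.00178287.
Memoryless: P(X > 360+229.4 | X > 360) = P(X > 229.4) = e^(−0.00178287·229.4) ≈ 0.664.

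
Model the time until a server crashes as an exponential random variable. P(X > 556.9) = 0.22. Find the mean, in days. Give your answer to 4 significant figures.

e^(−λ·556.9) = 0.22 ⇒ λ = −ln(0.22)/556.9 = 0.00271885.
Mean = 1/λ = 367.803 days.

367.8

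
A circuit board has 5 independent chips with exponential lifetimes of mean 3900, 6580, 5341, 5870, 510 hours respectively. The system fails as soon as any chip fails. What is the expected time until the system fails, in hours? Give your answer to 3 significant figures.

367

The first failure time is exponential with rate Σλ_i = 1/3900 + 1/6580 + 1/5341 + 1/5870 + 1/510 = 0.00272676 per hour.
E[min] = 1/Σλ = 1/0.00272676 = 366.736 hours.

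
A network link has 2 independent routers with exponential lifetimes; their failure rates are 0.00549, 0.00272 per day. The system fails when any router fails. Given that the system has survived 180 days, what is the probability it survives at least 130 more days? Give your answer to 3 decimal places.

Time to first failure ~ Exp(Σλ) with Σλ = 0.00821.
By memorylessness, P(T > 180+130 | T > 180) = P(T > 130) = e^(−0.00821·130) ≈ 0.344.

0.344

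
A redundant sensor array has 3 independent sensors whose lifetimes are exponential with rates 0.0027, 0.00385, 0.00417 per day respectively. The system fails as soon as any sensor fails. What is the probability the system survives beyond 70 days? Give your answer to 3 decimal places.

0.472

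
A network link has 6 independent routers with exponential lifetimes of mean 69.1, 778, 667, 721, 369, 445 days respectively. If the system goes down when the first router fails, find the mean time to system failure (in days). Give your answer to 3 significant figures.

42.4

The first failure time is exponential with rate Σλ_i = 1/69.1 + 1/778 + 1/667 + 1/721 + 1/369 + 1/445 = 0.0236006 per day.
E[min] = 1/Σλ = 1/0.0236006 = 42.3719 days.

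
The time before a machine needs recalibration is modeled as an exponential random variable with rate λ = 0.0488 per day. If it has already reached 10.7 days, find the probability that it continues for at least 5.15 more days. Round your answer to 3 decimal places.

0.778

P(X > s+t | X > s) = e^(−λ(s+t))/e^(−λs) = e^(−λt), independent of s = 10.7.
P(X > 5.15) = e^(−0.25132) ≈ 0.778.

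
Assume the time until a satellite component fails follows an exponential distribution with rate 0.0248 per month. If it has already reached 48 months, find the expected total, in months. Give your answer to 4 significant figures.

By memorylessness, E[X | X > 48] = 48 + 1/λ = 48 + 40.3226 = 88.3226 months.

88.32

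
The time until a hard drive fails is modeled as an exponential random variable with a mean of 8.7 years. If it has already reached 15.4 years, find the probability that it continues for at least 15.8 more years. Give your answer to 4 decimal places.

The rate is λ = 1/8.7 = 0.114943 per year.
The exponential is memoryless, so the remaining time is again Exp(λ): the condition X > 15.4 is irrelevant.
P(X > 15.8) = e^(−1.8161) ≈ 0.1627.

0.1627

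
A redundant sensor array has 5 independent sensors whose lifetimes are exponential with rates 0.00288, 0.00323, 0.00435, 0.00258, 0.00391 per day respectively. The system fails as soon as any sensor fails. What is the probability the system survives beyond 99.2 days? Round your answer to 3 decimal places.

The time to first failure is exponential with rate Σλ = 0.00288 + 0.00323 + 0.00435 + 0.00258 + 0.00391 = 0.01695.
P(min > 99.2) = e^(−0.01695·99.2) = e^(−1.6814) ≈ 0.186.

0.186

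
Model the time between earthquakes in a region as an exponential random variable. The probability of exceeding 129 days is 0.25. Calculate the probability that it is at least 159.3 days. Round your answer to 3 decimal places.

0.181

e^(−λ·129) = 0.25 ⇒ λ = −ln(0.25)/129 = 0.0107465.
P(X > 159.3) = e^(−0.0107465·159.3) = e^(−1.7119) ≈ 0.181.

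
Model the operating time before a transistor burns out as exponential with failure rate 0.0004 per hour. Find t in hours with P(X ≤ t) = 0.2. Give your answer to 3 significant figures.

Set 1 − e^(−λt) = 0.2, so t = −ln(0.8)/λ = 0.22314/0.0004 ≈ 557.859 hours.

558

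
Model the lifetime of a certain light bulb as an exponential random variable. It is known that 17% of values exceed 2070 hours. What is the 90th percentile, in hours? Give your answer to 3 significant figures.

e^(−λ·2070) = 0.17 ⇒ λ = −ln(0.17)/2070 = 0.000856018.
90th percentile: 1 − e^(−λt) = 0.9, t = −ln(0.1)/λ = 2689.88 hours.

2690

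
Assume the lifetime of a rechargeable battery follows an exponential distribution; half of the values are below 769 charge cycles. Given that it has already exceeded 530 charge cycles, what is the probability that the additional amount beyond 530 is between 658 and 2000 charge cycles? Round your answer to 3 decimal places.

For an exponential, median = ln(2)/λ, so λ = ln 2 / 769 = 0.000901362 per charge cycle.
Memoryless: the residual past 530 is again Exp(λ).
P(658 < residual < 2000) = e^(−λ·658) − e^(−λ·2000) = 0.55261 − 0.16485 ≈ 0.388.

0.388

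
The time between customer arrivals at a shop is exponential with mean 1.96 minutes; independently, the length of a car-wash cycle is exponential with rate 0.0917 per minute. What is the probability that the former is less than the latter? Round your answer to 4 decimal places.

0.8477

λ_1 = 1/1.96 = 0.510204, λ_2 = 0.0917.
For independent exponentials, P(the former < the latter) = λ_1/(λ_1+λ_2) = 0.510204/0.601904 ≈ 0.8477.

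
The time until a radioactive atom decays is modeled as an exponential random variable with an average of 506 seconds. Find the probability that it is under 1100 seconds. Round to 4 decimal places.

0.8863

The rate is λ = 1/506 = 0.00197628 per second.
P(X ≤ 1100) = 1 − e^(−λ·1100) = 1 − e^(−2.1739) ≈ 0.8863.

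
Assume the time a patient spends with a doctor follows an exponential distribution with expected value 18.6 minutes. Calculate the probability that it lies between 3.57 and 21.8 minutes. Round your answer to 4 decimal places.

The rate is λ = 1/18.6 = 0.0537634 per minute.
P(3.57 < X < 21.8) = e^(−λ·3.57) − e^(−λ·21.8) = 0.82536 − 0.30973 ≈ 0.5156.

0.5156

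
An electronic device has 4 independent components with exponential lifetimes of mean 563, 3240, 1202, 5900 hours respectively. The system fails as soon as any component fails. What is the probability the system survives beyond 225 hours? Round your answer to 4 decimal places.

0.4994

The first failure time is exponential with rate Σλ_i = 1/563 + 1/3240 + 1/1202 + 1/5900 = 0.00308628 per hour.
P(min > 225) = e^(−0.00308628·225) = e^(−0.69441) ≈ 0.4994.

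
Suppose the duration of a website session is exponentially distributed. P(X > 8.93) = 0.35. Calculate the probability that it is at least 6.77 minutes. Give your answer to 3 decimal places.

0.451

e^(−λ·8.93) = 0.35 ⇒ λ = −ln(0.35)/8.93 = 0.117561.
P(X > 6.77) = e^(−0.117561·6.77) = e^(−0.79589) ≈ 0.451.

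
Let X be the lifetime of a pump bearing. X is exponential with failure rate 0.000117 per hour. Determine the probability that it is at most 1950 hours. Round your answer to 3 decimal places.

P(X ≤ 1950) = 1 − e^(−λ·1950) = 1 − e^(−0.22815) ≈ 0.204.

0.204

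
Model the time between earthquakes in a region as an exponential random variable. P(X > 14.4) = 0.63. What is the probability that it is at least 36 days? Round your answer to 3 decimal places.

e^(−λ·14.4) = 0.63 ⇒ λ = −ln(0.63)/14.4 = 0.0320858.
P(X > 36) = e^(−0.0320858·36) = e^(−1.1551) ≈ 0.315.

0.315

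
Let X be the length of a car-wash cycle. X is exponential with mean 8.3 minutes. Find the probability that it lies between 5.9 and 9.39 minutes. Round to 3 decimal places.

0.169

The rate is λ = 1/8.3 = 0.120482 per minute.
P(5.9 < X < 9.39) = e^(−λ·5.9) − e^(−λ·9.39) = 0.49123 − 0.32261 ≈ 0.169.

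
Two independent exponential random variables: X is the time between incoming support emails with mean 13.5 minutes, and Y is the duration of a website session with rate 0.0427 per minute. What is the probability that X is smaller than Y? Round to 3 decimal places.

0.634

λ_1 = 1/13.5 = 0.0740741, λ_2 = 0.0427.
For independent exponentials, P(X < Y) = λ_1/(λ_1+λ_2) = 0.0740741/0.116774 ≈ 0.634.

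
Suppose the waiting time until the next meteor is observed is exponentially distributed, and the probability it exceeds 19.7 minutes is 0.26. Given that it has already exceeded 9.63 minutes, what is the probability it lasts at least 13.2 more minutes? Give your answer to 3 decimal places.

From e^(−λ·19.7) = 0.26, λ = −ln(0.26)/19.7 = 0.0683794.
Memoryless: P(X > 9.63+13.2 | X > 9.63) = P(X > 13.2) = e^(−0.0683794·13.2) ≈ 0.406.

0.406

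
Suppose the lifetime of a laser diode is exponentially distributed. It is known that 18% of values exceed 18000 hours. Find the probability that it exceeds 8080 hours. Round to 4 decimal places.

e^(−λ·18000) = 0.18 ⇒ λ = −ln(0.18)/18000 = 0.0000952666.
P(X > 8080) = e^(−0.0000952666·8080) = e^(−0.76975) ≈ 0.4631.

0.4631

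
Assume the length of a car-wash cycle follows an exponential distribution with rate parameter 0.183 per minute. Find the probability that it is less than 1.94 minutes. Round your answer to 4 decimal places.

0.2988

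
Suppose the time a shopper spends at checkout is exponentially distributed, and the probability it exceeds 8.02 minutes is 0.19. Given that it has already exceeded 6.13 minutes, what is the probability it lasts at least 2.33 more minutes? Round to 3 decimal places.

From e^(−λ·8.02) = 0.19, λ = −ln(0.19)/8.02 = 0.207074.
Memoryless: P(X > 6.13+2.33 | X > 6.13) = P(X > 2.33) = e^(−0.207074·2.33) ≈ 0.617.

0.617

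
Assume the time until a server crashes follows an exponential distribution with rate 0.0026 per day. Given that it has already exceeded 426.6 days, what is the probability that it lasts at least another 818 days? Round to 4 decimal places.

The exponential is memoryless, so the remaining time is again Exp(λ): the condition X > 426.6 is irrelevant.
P(X > 818) = e^(−2.1268) ≈ 0.1192.

0.1192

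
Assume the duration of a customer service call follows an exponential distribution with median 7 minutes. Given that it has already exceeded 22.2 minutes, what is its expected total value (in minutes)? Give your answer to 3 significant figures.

32.3

For an exponential, median = ln(2)/λ, so λ = ln 2 / 7 = 0.099021 per minute.
By memorylessness, E[X | X > 22.2] = 22.2 + 1/λ = 22.2 + 10.0989 = 32.2989 minutes.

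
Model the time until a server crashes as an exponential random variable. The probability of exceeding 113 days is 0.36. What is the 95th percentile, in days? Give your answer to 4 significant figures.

331.3

e^(−λ·113) = 0.36 ⇒ λ = −ln(0.36)/113 = 0.00904116.
95th percentile: 1 − e^(−λt) = 0.95, t = −ln(0.05)/λ = 331.344 days.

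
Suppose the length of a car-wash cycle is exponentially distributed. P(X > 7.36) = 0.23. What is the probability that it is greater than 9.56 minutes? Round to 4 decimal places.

0.1482

e^(−λ·7.36) = 0.23 ⇒ λ = −ln(0.23)/7.36 = 0.199684.
P(X > 9.56) = e^(−0.199684·9.56) = e^(−1.909) ≈ 0.1482.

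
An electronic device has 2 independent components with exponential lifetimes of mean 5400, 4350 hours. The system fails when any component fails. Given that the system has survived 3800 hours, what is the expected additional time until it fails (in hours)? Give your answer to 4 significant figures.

2409

First-failure rate Σλ = 1/5400 + 1/4350 = 0.00041507.
By memorylessness the expected residual is 1/Σλ = 2409.23 hours, regardless of the 3800 already elapsed.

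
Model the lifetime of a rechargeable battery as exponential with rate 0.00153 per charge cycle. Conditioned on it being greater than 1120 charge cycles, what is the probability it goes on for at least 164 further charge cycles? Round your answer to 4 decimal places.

P(X > s+t | X > s) = e^(−λ(s+t))/e^(−λs) = e^(−λt), independent of s = 1120.
P(X > 164) = e^(−0.25092) ≈ 0.7781.

0.7781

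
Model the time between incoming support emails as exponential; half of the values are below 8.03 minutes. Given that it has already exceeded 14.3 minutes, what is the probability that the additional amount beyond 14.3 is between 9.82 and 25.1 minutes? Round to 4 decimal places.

0.3139

For an exponential, median = ln(2)/λ, so λ = ln 2 / 8.03 = 0.0863197 per minute.
Memoryless: the residual past 14.3 is again Exp(λ).
P(9.82 < residual < 25.1) = e^(−λ·9.82) − e^(−λ·25.1) = 0.42842 − 0.11456 ≈ 0.3139.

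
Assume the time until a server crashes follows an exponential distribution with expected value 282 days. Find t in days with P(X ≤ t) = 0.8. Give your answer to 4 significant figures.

453.9

The rate is λ = 1/282 = 0.0035461 per day.
Set 1 − e^(−λt) = 0.8, so t = −ln(0.2)/λ = 1.6094/0.0035461 ≈ 453.861 days.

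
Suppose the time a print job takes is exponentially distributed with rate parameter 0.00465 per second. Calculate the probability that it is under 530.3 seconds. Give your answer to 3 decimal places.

0.915

P(X ≤ 530.3) = 1 − e^(−λ·530.3) = 1 − e^(−2.4659) ≈ 0.915.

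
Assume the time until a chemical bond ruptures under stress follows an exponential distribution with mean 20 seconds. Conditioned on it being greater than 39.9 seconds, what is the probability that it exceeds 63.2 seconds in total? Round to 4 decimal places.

The rate is λ = 1/20 = 0.05 per second.
By the memoryless property, P(X > 39.9+23.3 | X > 39.9) = P(X > 23.3).
P(X > 23.3) = e^(−1.165) ≈ 0.3119.

0.3119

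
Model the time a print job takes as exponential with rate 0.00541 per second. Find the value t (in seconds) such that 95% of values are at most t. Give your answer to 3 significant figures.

Set 1 − e^(−λt) = 0.95, so t = −ln(0.05)/λ = 2.9957/0.00541 ≈ 553.74 seconds.

554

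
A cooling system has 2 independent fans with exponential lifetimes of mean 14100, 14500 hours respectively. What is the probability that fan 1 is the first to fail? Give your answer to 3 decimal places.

Rates: λ_i = 1/mean_i → 0.000070922, 0.0000689655; Σλ = 0.000139888.
P(fan 1 first) = λ_1/Σλ = 0.000070922/0.000139888 ≈ 0.507.

0.507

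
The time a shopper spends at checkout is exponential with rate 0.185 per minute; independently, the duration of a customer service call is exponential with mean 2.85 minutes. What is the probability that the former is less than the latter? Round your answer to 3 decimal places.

0.345

λ_1 = 0.185, λ_2 = 1/2.85 = 0.350877.
For independent exponentials, P(the former < the latter) = λ_1/(λ_1+λ_2) = 0.185/0.535877 ≈ 0.345.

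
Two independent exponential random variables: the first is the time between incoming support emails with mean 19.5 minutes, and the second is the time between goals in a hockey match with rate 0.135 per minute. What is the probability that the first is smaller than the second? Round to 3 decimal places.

0.275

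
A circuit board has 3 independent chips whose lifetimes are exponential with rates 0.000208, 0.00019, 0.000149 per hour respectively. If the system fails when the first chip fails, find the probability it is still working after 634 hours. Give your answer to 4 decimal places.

The time to first failure is exponential with rate Σλ = 0.000208 + 0.00019 + 0.000149 = 0.000547.
P(min > 634) = e^(−0.000547·634) = e^(−0.3468) ≈ 0.7069.

0.7069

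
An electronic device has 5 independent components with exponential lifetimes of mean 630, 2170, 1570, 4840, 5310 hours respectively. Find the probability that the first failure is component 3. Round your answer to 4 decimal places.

Rates: λ_i = 1/mean_i → 0.0015873, 0.000460829, 0.000636943, 0.000206612, 0.000188324; Σλ = 0.00308001.
P(component 3 first) = λ_3/Σλ = 0.000636943/0.00308001 ≈ 0.2068.

0.2068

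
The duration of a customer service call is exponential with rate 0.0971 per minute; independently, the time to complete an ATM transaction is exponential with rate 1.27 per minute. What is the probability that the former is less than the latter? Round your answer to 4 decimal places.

λ_1 = 0.0971, λ_2 = 1.27.
For independent exponentials, P(the former < the latter) = λ_1/(λ_1+λ_2) = 0.0971/1.3671 ≈ 0.0710.

0.0710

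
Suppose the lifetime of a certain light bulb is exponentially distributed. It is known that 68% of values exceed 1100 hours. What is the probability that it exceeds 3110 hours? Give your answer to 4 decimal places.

0.3361

e^(−λ·1100) = 0.68 ⇒ λ = −ln(0.68)/1100 = 0.000350602.
P(X > 3110) = e^(−0.000350602·3110) = e^(−1.0904) ≈ 0.3361.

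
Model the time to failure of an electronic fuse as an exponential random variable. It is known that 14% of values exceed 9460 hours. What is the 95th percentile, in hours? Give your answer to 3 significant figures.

e^(−λ·9460) = 0.14 ⇒ λ = −ln(0.14)/9460 = 0.000207834.
95th percentile: 1 − e^(−λt) = 0.95, t = −ln(0.05)/λ = 14414 hours.

14400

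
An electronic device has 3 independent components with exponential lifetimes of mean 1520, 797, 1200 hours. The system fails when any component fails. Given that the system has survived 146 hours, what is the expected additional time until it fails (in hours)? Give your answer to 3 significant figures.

First-failure rate Σλ = 1/1520 + 1/797 + 1/1200 = 0.00274593.
By memorylessness the expected residual is 1/Σλ = 364.175 hours, regardless of the 146 already elapsed.

364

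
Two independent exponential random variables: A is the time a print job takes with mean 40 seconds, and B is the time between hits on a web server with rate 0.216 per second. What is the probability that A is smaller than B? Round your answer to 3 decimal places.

λ_1 = 1/40 = 0.025, λ_2 = 0.216.
For independent exponentials, P(A < B) = λ_1/(λ_1+λ_2) = 0.025/0.241 ≈ 0.104.

0.104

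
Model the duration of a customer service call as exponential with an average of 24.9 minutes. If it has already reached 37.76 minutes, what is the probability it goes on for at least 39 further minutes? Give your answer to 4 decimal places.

0.2088

The rate is λ = 1/24.9 = 0.0401606 per minute.
By the memoryless property, P(X > 37.76+39 | X > 37.76) = P(X > 39).
P(X > 39) = e^(−1.5663) ≈ 0.2088.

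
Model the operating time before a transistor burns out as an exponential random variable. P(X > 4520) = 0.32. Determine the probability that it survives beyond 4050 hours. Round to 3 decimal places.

0.360

e^(−λ·4520) = 0.32 ⇒ λ = −ln(0.32)/4520 = 0.000252087.
P(X > 4050) = e^(−0.000252087·4050) = e^(−1.021) ≈ 0.360.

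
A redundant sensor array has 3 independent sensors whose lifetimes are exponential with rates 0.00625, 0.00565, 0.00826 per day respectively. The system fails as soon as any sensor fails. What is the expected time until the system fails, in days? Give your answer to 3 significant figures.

49.6

The time to first failure is exponential with rate Σλ = 0.00625 + 0.00565 + 0.00826 = 0.02016.
E[min] = 1/Σλ = 1/0.02016 = 49.6032 days.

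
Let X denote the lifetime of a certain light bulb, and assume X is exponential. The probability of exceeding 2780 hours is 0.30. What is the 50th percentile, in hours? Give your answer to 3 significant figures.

e^(−λ·2780) = 0.30 ⇒ λ = −ln(0.30)/2780 = 0.000433084.
50th percentile: 1 − e^(−λt) = 0.5, t = −ln(0.5)/λ = 1600.49 hours.

1600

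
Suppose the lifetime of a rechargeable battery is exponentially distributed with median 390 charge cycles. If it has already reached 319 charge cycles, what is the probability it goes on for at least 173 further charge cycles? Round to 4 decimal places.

For an exponential, median = ln(2)/λ, so λ = ln 2 / 390 = 0.0017773 per charge cycle.
P(X > s+t | X > s) = e^(−λ(s+t))/e^(−λs) = e^(−λt), independent of s = 319.
P(X > 173) = e^(−0.30747) ≈ 0.7353.

0.7353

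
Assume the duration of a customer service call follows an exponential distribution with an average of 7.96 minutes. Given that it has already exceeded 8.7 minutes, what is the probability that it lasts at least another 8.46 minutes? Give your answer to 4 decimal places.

0.3455

The rate is λ = 1/7.96 = 0.125628 per minute.
By the memoryless property, P(X > 8.7+8.46 | X > 8.7) = P(X > 8.46).
P(X > 8.46) = e^(−1.0628) ≈ 0.3455.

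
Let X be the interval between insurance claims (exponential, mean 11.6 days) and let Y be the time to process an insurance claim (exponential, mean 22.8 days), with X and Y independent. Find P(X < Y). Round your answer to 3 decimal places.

0.663

λ_1 = 1/11.6 = 0.0862069, λ_2 = 1/22.8 = 0.0438596.
For independent exponentials, P(X < Y) = λ_1/(λ_1+λ_2) = 0.0862069/0.130067 ≈ 0.663.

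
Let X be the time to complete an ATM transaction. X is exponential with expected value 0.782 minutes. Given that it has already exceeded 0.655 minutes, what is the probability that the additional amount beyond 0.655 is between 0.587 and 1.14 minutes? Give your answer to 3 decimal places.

0.239

The rate is λ = 1/0.782 = 1.27877 per minute.
Memoryless: the residual past 0.655 is again Exp(λ).
P(0.587 < residual < 1.14) = e^(−λ·0.587) − e^(−λ·1.14) = 0.47206 − 0.23275 ≈ 0.239.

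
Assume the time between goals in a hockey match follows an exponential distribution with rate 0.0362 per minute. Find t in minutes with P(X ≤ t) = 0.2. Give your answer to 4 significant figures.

6.164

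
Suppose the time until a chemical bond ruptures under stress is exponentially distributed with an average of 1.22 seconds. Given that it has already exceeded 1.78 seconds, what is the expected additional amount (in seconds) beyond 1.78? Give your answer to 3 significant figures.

The rate is λ = 1/1.22 = 0.819672 per second.
By memorylessness, the remaining amount past any threshold is again Exp(λ) with mean 1/λ = 1.22 seconds.

1.22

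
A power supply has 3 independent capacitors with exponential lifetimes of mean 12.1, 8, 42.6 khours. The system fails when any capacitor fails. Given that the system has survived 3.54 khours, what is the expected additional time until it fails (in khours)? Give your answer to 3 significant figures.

4.33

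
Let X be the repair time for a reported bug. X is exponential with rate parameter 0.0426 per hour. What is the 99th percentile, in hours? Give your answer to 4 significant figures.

108.1

Set 1 − e^(−λt) = 0.99, so t = −ln(0.01)/λ = 4.6052/0.0426 ≈ 108.103 hours.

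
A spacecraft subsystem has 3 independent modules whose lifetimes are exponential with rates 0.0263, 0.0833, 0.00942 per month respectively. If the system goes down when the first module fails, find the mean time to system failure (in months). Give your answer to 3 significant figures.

8.40

The time to first failure is exponential with rate Σλ = 0.0263 + 0.0833 + 0.00942 = 0.11902.
E[min] = 1/Σλ = 1/0.11902 = 8.40195 months.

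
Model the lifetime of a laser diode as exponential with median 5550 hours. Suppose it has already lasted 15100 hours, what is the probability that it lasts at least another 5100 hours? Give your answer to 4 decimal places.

0.5289

For an exponential, median = ln(2)/λ, so λ = ln 2 / 5550 = 0.000124891 per hour.
The exponential is memoryless, so the remaining time is again Exp(λ): the condition X > 15100 is irrelevant.
P(X > 5100) = e^(−0.63695) ≈ 0.5289.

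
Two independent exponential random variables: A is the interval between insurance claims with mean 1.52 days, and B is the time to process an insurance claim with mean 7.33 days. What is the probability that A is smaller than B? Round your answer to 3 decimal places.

λ_1 = 1/1.52 = 0.657895, λ_2 = 1/7.33 = 0.136426.
For independent exponentials, P(A < B) = λ_1/(λ_1+λ_2) = 0.657895/0.79432 ≈ 0.828.

0.828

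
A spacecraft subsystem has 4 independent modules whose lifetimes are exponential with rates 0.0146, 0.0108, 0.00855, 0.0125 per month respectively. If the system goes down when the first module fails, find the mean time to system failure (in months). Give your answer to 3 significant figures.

The time to first failure is exponential with rate Σλ = 0.0146 + 0.0108 + 0.00855 + 0.0125 = 0.04645.
E[min] = 1/Σλ = 1/0.04645 = 21.5285 months.

21.5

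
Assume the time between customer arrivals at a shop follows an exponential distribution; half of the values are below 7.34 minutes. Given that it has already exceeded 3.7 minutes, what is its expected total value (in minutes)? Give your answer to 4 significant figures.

14.29

For an exponential, median = ln(2)/λ, so λ = ln 2 / 7.34 = 0.0944342 per minute.
By memorylessness, E[X | X > 3.7] = 3.7 + 1/λ = 3.7 + 10.5894 = 14.2894 minutes.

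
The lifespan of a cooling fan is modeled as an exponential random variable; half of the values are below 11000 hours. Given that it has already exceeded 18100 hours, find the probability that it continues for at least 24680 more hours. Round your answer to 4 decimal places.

0.2112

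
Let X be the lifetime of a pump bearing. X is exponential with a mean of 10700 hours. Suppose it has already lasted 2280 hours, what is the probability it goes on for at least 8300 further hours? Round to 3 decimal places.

The rate is λ = 1/10700 = 0.0000934579 per hour.
The exponential is memoryless, so the remaining time is again Exp(λ): the condition X > 2280 is irrelevant.
P(X > 8300) = e^(−0.7757) ≈ 0.460.

0.460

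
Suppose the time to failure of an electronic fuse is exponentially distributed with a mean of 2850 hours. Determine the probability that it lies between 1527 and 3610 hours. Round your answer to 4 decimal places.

0.3034

The rate is λ = 1/2850 = 0.000350877 per hour.
P(1527 < X < 3610) = e^(−λ·1527) − e^(−λ·3610) = 0.58521 − 0.28177 ≈ 0.3034.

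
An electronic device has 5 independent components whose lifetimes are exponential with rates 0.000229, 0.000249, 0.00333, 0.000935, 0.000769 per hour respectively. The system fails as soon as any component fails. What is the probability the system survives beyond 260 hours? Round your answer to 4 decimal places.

The time to first failure is exponential with rate Σλ = 0.000229 + 0.000249 + 0.00333 + 0.000935 + 0.000769 = 0.005512.
P(min > 260) = e^(−0.005512·260) = e^(−1.4331) ≈ 0.2386.

0.2386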